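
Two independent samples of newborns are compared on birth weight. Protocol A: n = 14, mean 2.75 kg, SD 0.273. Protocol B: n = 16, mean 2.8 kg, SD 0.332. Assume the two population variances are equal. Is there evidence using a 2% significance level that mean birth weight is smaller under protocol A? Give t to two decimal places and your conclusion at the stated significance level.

t = -0.45; fail to reject H0

Let group 1 = protocol A, group 2 = protocol B. H0: μ_1 = μ_2; H1: μ_1 < μ_2 (two-sample pooled-variance t-test, left-tailed).
s_p² = [(14−1)·0.273² + (16−1)·0.332²]/(14+16−2) = 0.0936513
t = (2.75 − 2.8)/√[0.0936513·(1/14 + 1/16)] = -0.45
df = n₁ + n₂ − 2 = 28
p-value = P(T ≤ -0.45) ≈ 0.329
Since p ≈ 0.329 > α = 0.02, fail to reject H0; the data do not provide sufficient evidence against H0.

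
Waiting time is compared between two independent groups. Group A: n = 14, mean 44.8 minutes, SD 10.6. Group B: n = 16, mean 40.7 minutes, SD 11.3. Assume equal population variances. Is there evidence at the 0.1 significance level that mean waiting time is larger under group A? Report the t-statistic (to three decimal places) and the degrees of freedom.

t = 1.020, df = 28

Let group 1 = group A, group 2 = group B. H0: μ_1 = μ_2; H1: μ_1 > μ_2 (two-sample pooled-variance t-test, right-tailed).
s_p² = [(14−1)·10.6² + (16−1)·11.3²]/(14+16−2) = 120.573
t = (44.8 − 40.7)/√[120.573·(1/14 + 1/16)] = 1.020
df = n₁ + n₂ − 2 = 28
p-value = P(T ≥ 1.020) ≈ 0.158
Since p ≈ 0.158 > α = 0.1, fail to reject H0; the data do not provide sufficient evidence against H0.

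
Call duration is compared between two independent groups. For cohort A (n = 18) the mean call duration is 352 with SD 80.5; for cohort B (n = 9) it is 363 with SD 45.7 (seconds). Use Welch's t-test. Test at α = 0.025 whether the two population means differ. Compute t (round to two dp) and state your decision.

Let group 1 = cohort A, group 2 = cohort B. H0: μ_1 = μ_2; H1: μ_1 ≠ μ_2 (Welch's two-sample t-test, two-sided).
t = (x̄_1 − x̄_2)/√(s_1²/n_1 + s_2²/n_2) = (352 − 363)/√(80.5²/18 + 45.7²/9) = -0.45
Welch–Satterthwaite df ≈ 24.42
Two-sided p-value ≈ 0.655
Since p ≈ 0.655 > α = 0.025, fail to reject H0; the data do not provide sufficient evidence against H0.

t = -0.45; fail to reject H0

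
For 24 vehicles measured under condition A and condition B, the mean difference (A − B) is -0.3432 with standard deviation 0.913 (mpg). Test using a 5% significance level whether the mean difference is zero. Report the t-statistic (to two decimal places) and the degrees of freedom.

t = -1.84, df = 23

H0: μ_d = 0; H1: μ_d ≠ 0 (paired t-test on the differences, two-sided).
t = d̄/(s_d/√n) = -0.3432/(0.913/√24) = -1.84
df = n − 1 = 23
Two-sided p-value ≈ 0.0785
Since p ≈ 0.0785 > α = 0.05, fail to reject H0; the data do not provide sufficient evidence against H0.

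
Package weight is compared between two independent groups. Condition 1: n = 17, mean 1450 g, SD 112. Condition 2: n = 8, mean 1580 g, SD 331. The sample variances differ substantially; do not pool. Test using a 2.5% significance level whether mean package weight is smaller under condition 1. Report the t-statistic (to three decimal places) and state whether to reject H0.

Let group 1 = condition 1, group 2 = condition 2. H0: μ_1 = μ_2; H1: μ_1 < μ_2 (Welch's two-sample t-test, left-tailed).
t = (x̄_1 − x̄_2)/√(s_1²/n_1 + s_2²/n_2) = (1450 − 1580)/√(112²/17 + 331²/8) = -1.082
Welch–Satterthwaite df ≈ 7.76
p-value = P(T ≤ -1.082) ≈ 0.156
Since p ≈ 0.156 > α = 0.025, fail to reject H0; the data do not provide sufficient evidence against H0.

t = -1.082; fail to reject H0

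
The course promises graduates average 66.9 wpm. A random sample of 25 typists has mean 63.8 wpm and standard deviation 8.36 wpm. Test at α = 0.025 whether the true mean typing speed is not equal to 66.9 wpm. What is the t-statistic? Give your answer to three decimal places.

-1.854

H0: μ = 66.9; H1: μ ≠ 66.9 (one-sample t-test, two-sided).
t = (x̄ − μ₀)/(s/√n) = (63.8 − 66.9)/(8.36/√25) = -1.854
df = n − 1 = 24
Two-sided p-value ≈ 0.0761
Since p ≈ 0.0761 > α = 0.025, fail to reject H0; the evidence is not statistically significant.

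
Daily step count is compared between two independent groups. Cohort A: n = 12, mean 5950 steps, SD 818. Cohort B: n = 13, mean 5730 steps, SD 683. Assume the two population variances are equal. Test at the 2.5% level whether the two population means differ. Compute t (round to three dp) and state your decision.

t = 0.732; fail to reject H0

Let group 1 = cohort A, group 2 = cohort B. H0: μ_1 = μ_2; H1: μ_1 ≠ μ_2 (two-sample pooled-variance t-test, two-sided).
s_p² = [(12−1)·818² + (13−1)·683²]/(12+13−2) = 563401
t = (5950 − 5730)/√[563401·(1/12 + 1/13)] = 0.732
df = n₁ + n₂ − 2 = 23
Two-sided p-value ≈ 0.4715
Since p ≈ 0.4715 > α = 0.025, fail to reject H0; the data do not provide sufficient evidence against H0.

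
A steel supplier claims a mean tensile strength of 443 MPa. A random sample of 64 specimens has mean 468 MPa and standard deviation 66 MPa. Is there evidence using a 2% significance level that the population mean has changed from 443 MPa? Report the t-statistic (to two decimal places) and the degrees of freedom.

t = 3.03, df = 63

H0: μ = 443; H1: μ ≠ 443 (one-sample t-test, two-sided).
t = (x̄ − μ₀)/(s/√n) = (468 − 443)/(66/√64) = 3.03
df = n − 1 = 63
Two-sided p-value ≈ 0.0035
Since p ≈ 0.0035 < α = 0.02, reject H0; the evidence is statistically significant.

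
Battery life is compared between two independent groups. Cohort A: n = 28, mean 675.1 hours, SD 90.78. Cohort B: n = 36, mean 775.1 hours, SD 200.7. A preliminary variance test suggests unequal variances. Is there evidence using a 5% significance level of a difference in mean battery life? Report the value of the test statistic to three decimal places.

Let group 1 = cohort A, group 2 = cohort B. H0: μ_1 = μ_2; H1: μ_1 ≠ μ_2 (Welch's two-sample t-test, two-sided).
t = (x̄_1 − x̄_2)/√(s_1²/n_1 + s_2²/n_2) = (675.1 − 775.1)/√(90.78²/28 + 200.7²/36) = -2.660
Welch–Satterthwaite df ≈ 51.24
Two-sided p-value ≈ 0.0104
Since p ≈ 0.0104 < α = 0.05, reject H0; the evidence is statistically significant.

-2.660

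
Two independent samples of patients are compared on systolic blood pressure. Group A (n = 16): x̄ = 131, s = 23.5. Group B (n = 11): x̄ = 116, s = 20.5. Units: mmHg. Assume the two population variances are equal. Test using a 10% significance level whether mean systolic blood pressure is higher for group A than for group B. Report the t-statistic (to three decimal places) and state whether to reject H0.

Let group 1 = group A, group 2 = group B. H0: μ_1 = μ_2; H1: μ_1 > μ_2 (two-sample pooled-variance t-test, right-tailed).
s_p² = [(16−1)·23.5² + (11−1)·20.5²]/(16+11−2) = 499.45
t = (131 − 116)/√[499.45·(1/16 + 1/11)] = 1.714
df = n₁ + n₂ − 2 = 25
p-value = P(T ≥ 1.714) ≈ 0.0495
Since p ≈ 0.0495 < α = 0.1, reject H0; the data support H1.

t = 1.714; reject H0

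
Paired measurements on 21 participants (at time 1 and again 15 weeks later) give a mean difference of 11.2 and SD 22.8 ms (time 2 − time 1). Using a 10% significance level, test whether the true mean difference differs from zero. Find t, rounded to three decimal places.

H0: μ_d = 0; H1: μ_d ≠ 0 (paired t-test on the differences, two-sided).
t = d̄/(s_d/√n) = 11.2/(22.8/√21) = 2.251
df = n − 1 = 20
Two-sided p-value ≈ 0.036
Since p ≈ 0.036 < α = 0.1, reject H0; the data support H1.

2.251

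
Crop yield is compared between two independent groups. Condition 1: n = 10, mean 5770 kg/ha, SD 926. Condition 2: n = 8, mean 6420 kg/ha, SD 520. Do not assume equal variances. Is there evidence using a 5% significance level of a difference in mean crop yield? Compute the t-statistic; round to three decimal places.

Let group 1 = condition 1, group 2 = condition 2. H0: μ_1 = μ_2; H1: μ_1 ≠ μ_2 (Welch's two-sample t-test, two-sided).
t = (x̄_1 − x̄_2)/√(s_1²/n_1 + s_2²/n_2) = (5770 − 6420)/√(926²/10 + 520²/8) = -1.880
Welch–Satterthwaite df ≈ 14.58
Two-sided p-value ≈ 0.080
Since p ≈ 0.080 > α = 0.05, fail to reject H0; the evidence is not statistically significant.

-1.880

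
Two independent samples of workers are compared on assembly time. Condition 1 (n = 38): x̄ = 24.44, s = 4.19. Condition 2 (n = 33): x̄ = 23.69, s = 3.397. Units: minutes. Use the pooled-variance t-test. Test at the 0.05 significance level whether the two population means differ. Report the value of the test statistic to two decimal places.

0.82

Let group 1 = condition 1, group 2 = condition 2. H0: μ_1 = μ_2; H1: μ_1 ≠ μ_2 (two-sample pooled-variance t-test, two-sided).
s_p² = [(38−1)·4.19² + (33−1)·3.397²]/(38+33−2) = 14.7658
t = (24.44 − 23.69)/√[14.7658·(1/38 + 1/33)] = 0.82
df = n₁ + n₂ − 2 = 69
Two-sided p-value ≈ 0.415
Since p ≈ 0.415 > α = 0.05, fail to reject H0; the evidence is not statistically significant.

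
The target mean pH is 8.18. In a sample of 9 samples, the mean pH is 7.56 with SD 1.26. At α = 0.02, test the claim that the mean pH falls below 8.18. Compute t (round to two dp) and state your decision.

t = -1.48; fail to reject H0

H0: μ = 8.18; H1: μ < 8.18 (one-sample t-test, left-tailed).
t = (x̄ − μ₀)/(s/√n) = (7.56 − 8.18)/(1.26/√9) = -1.48
df = n − 1 = 8
p-value = P(T ≤ -1.48) ≈ 0.0891
Since p ≈ 0.0891 > α = 0.02, fail to reject H0; the evidence is not statistically significant.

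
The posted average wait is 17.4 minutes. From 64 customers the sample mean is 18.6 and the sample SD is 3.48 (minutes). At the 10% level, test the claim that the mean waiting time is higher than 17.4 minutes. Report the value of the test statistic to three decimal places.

2.759

H0: μ = 17.4; H1: μ > 17.4 (one-sample t-test, right-tailed).
t = (x̄ − μ₀)/(s/√n) = (18.6 − 17.4)/(3.48/√64) = 2.759
df = n − 1 = 63
p-value = P(T ≥ 2.759) ≈ 0.004
Since p ≈ 0.004 < α = 0.1, reject H0; the evidence is statistically significant.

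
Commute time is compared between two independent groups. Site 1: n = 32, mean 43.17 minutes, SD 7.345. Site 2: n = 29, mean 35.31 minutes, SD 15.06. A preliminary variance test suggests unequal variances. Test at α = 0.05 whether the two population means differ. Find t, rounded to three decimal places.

2.549

Let group 1 = site 1, group 2 = site 2. H0: μ_1 = μ_2; H1: μ_1 ≠ μ_2 (Welch's two-sample t-test, two-sided).
t = (x̄_1 − x̄_2)/√(s_1²/n_1 + s_2²/n_2) = (43.17 − 35.31)/√(7.345²/32 + 15.06²/29) = 2.549
Welch–Satterthwaite df ≈ 39.71
Two-sided p-value ≈ 0.0148
Since p ≈ 0.0148 < α = 0.05, reject H0; the evidence is statistically significant.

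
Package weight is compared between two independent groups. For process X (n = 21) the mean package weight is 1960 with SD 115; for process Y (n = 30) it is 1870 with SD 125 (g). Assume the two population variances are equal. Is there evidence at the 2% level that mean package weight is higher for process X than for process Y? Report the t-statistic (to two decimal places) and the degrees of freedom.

Let group 1 = process X, group 2 = process Y. H0: μ_1 = μ_2; H1: μ_1 > μ_2 (two-sample pooled-variance t-test, right-tailed).
s_p² = [(21−1)·115² + (30−1)·125²]/(21+30−2) = 14645.4
t = (1960 − 1870)/√[14645.4·(1/21 + 1/30)] = 2.61
df = n₁ + n₂ − 2 = 49
p-value = P(T ≥ 2.61) ≈ 0.006
Since p ≈ 0.006 < α = 0.02, reject H0; the data support H1.

t = 2.61, df = 49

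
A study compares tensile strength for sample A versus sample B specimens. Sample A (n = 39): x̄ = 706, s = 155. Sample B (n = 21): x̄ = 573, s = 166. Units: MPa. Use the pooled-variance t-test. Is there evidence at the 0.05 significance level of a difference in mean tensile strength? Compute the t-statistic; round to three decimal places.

Let group 1 = sample A, group 2 = sample B. H0: μ_1 = μ_2; H1: μ_1 ≠ μ_2 (two-sample pooled-variance t-test, two-sided).
s_p² = [(39−1)·155² + (21−1)·166²]/(39+21−2) = 25242.6
t = (706 − 573)/√[25242.6·(1/39 + 1/21)] = 3.093
df = n₁ + n₂ − 2 = 58
Two-sided p-value ≈ 0.0030
Since p ≈ 0.0030 < α = 0.05, reject H0; the evidence is statistically significant.

3.093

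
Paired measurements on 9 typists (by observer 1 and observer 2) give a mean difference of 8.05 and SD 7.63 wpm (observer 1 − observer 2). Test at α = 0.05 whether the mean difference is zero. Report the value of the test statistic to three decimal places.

H0: μ_d = 0; H1: μ_d ≠ 0 (paired t-test on the differences, two-sided).
t = d̄/(s_d/√n) = 8.05/(7.63/√9) = 3.165
df = n − 1 = 8
Two-sided p-value ≈ 0.0133
Since p ≈ 0.0133 < α = 0.05, reject H0; the data support H1.

3.165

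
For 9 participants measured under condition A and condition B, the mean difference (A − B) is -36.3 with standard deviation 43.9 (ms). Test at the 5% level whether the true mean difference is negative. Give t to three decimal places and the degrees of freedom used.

H0: μ_d = 0; H1: μ_d < 0 (paired t-test on the differences, left-tailed).
t = d̄/(s_d/√n) = -36.3/(43.9/√9) = -2.481
df = n − 1 = 8
p-value = P(T ≤ -2.481) ≈ 0.0190
Since p ≈ 0.0190 < α = 0.05, reject H0; the evidence is statistically significant.

t = -2.481, df = 8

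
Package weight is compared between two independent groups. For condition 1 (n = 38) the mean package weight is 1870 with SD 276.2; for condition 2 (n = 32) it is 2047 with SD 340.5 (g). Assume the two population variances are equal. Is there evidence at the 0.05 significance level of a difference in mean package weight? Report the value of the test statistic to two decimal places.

Let group 1 = condition 1, group 2 = condition 2. H0: μ_1 = μ_2; H1: μ_1 ≠ μ_2 (two-sample pooled-variance t-test, two-sided).
s_p² = [(38−1)·276.2² + (32−1)·340.5²]/(38+32−2) = 94363.9
t = (1870 − 2047)/√[94363.9·(1/38 + 1/32)] = -2.40
df = n₁ + n₂ − 2 = 68
Two-sided p-value ≈ 0.019
Since p ≈ 0.019 < α = 0.05, reject H0; the data support H1.

-2.40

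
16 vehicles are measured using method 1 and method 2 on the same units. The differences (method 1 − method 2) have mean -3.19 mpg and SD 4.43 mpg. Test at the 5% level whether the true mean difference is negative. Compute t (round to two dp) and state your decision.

t = -2.88; reject H0

H0: μ_d = 0; H1: μ_d < 0 (paired t-test on the differences, left-tailed).
t = d̄/(s_d/√n) = -3.19/(4.43/√16) = -2.88
df = n − 1 = 15
p-value = P(T ≤ -2.88) ≈ 0.0057
Since p ≈ 0.0057 < α = 0.05, reject H0; the data support H1.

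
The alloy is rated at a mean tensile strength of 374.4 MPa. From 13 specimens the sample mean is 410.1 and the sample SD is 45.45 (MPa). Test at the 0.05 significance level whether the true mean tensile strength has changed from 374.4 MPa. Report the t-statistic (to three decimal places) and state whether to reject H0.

t = 2.832; reject H0

H0: μ = 374.4; H1: μ ≠ 374.4 (one-sample t-test, two-sided).
t = (x̄ − μ₀)/(s/√n) = (410.1 − 374.4)/(45.45/√13) = 2.832
df = n − 1 = 12
Two-sided p-value ≈ 0.0151
Since p ≈ 0.0151 < α = 0.05, reject H0; the data support H1.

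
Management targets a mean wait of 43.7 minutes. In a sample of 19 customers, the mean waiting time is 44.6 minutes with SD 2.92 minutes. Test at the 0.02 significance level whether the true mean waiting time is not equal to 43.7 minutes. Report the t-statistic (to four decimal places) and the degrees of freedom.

H0: μ = 43.7; H1: μ ≠ 43.7 (one-sample t-test, two-sided).
t = (x̄ − μ₀)/(s/√n) = (44.6 − 43.7)/(2.92/√19) = 1.3435
df = n − 1 = 18
Two-sided p-value ≈ 0.1958
Since p ≈ 0.1958 > α = 0.02, fail to reject H0; the evidence is not statistically significant.

t = 1.3435, df = 18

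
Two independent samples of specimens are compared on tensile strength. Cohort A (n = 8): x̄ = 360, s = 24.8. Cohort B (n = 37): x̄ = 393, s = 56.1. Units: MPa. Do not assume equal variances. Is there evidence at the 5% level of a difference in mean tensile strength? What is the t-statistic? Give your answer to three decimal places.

Let group 1 = cohort A, group 2 = cohort B. H0: μ_1 = μ_2; H1: μ_1 ≠ μ_2 (Welch's two-sample t-test, two-sided).
t = (x̄_1 − x̄_2)/√(s_1²/n_1 + s_2²/n_2) = (360 − 393)/√(24.8²/8 + 56.1²/37) = -2.593
Welch–Satterthwaite df ≈ 25.09
Two-sided p-value ≈ 0.016
Since p ≈ 0.016 < α = 0.05, reject H0; the data support H1.

-2.593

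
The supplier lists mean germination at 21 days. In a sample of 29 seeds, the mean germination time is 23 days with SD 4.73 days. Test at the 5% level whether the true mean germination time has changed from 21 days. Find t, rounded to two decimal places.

2.28

H0: μ = 21; H1: μ ≠ 21 (one-sample t-test, two-sided).
t = (x̄ − μ₀)/(s/√n) = (23 − 21)/(4.73/√29) = 2.28
df = n − 1 = 28
Two-sided p-value ≈ 0.031
Since p ≈ 0.031 < α = 0.05, reject H0; the data support H1.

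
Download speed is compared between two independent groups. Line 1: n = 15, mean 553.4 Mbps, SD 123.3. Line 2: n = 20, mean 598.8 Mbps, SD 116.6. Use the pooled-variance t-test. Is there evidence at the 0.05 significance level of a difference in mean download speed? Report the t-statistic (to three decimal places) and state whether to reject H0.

Let group 1 = line 1, group 2 = line 2. H0: μ_1 = μ_2; H1: μ_1 ≠ μ_2 (two-sample pooled-variance t-test, two-sided).
s_p² = [(15−1)·123.3² + (20−1)·116.6²]/(15+20−2) = 14277.5
t = (553.4 − 598.8)/√[14277.5·(1/15 + 1/20)] = -1.112
df = n₁ + n₂ − 2 = 33
Two-sided p-value ≈ 0.2740
Since p ≈ 0.2740 > α = 0.05, fail to reject H0; the data do not provide sufficient evidence against H0.

t = -1.112; fail to reject H0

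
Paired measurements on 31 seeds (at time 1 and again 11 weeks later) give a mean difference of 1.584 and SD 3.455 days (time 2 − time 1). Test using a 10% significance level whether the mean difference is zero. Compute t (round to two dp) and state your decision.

t = 2.55; reject H0

H0: μ_d = 0; H1: μ_d ≠ 0 (paired t-test on the differences, two-sided).
t = d̄/(s_d/√n) = 1.584/(3.455/√31) = 2.55
df = n − 1 = 30
Two-sided p-value ≈ 0.0160
Since p ≈ 0.0160 < α = 0.1, reject H0; the data support H1.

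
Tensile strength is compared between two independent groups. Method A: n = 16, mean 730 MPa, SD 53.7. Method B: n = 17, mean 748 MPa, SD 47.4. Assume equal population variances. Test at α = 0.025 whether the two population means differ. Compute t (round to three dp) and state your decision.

t = -1.022; fail to reject H0

Let group 1 = method A, group 2 = method B. H0: μ_1 = μ_2; H1: μ_1 ≠ μ_2 (two-sample pooled-variance t-test, two-sided).
s_p² = [(16−1)·53.7² + (17−1)·47.4²]/(16+17−2) = 2554.95
t = (730 − 748)/√[2554.95·(1/16 + 1/17)] = -1.022
df = n₁ + n₂ − 2 = 31
Two-sided p-value ≈ 0.315
Since p ≈ 0.315 > α = 0.025, fail to reject H0; the evidence is not statistically significant.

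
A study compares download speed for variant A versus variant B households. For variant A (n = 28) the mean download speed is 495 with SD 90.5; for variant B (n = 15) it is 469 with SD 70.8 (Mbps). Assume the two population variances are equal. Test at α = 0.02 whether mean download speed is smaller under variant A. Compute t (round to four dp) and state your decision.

t = 0.9640; fail to reject H0

Let group 1 = variant A, group 2 = variant B. H0: μ_1 = μ_2; H1: μ_1 < μ_2 (two-sample pooled-variance t-test, left-tailed).
s_p² = [(28−1)·90.5² + (15−1)·70.8²]/(28+15−2) = 7105.21
t = (495 − 469)/√[7105.21·(1/28 + 1/15)] = 0.9640
df = n₁ + n₂ − 2 = 41
p-value = P(T ≤ 0.9640) ≈ 0.830
Since p ≈ 0.830 > α = 0.02, fail to reject H0; the evidence is not statistically significant.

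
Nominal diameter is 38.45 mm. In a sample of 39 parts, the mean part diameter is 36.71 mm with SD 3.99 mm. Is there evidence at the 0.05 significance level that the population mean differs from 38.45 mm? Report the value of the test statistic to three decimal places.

-2.723

H0: μ = 38.45; H1: μ ≠ 38.45 (one-sample t-test, two-sided).
t = (x̄ − μ₀)/(s/√n) = (36.71 − 38.45)/(3.99/√39) = -2.723
df = n − 1 = 38
Two-sided p-value ≈ 0.0097
Since p ≈ 0.0097 < α = 0.05, reject H0; the evidence is statistically significant.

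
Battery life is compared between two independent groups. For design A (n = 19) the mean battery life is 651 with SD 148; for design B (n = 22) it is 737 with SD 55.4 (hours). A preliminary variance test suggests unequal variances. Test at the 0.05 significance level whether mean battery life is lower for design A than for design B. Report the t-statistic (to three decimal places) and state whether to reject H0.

t = -2.392; reject H0

Let group 1 = design A, group 2 = design B. H0: μ_1 = μ_2; H1: μ_1 < μ_2 (Welch's two-sample t-test, left-tailed).
t = (x̄_1 − x̄_2)/√(s_1²/n_1 + s_2²/n_2) = (651 − 737)/√(148²/19 + 55.4²/22) = -2.392
Welch–Satterthwaite df ≈ 22.34
p-value = P(T ≤ -2.392) ≈ 0.013
Since p ≈ 0.013 < α = 0.05, reject H0; the data support H1.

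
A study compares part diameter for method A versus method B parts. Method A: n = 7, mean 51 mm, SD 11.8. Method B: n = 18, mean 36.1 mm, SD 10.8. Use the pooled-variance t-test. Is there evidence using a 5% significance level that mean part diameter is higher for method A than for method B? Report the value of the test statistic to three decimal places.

3.022

Let group 1 = method A, group 2 = method B. H0: μ_1 = μ_2; H1: μ_1 > μ_2 (two-sample pooled-variance t-test, right-tailed).
s_p² = [(7−1)·11.8² + (18−1)·10.8²]/(7+18−2) = 122.536
t = (51 − 36.1)/√[122.536·(1/7 + 1/18)] = 3.022
df = n₁ + n₂ − 2 = 23
p-value = P(T ≥ 3.022) ≈ 0.003
Since p ≈ 0.003 < α = 0.05, reject H0; the evidence is statistically significant.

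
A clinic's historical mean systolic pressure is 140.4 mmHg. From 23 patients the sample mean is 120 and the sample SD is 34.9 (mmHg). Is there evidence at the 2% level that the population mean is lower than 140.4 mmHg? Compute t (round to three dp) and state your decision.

H0: μ = 140.4; H1: μ < 140.4 (one-sample t-test, left-tailed).
t = (x̄ − μ₀)/(s/√n) = (120 − 140.4)/(34.9/√23) = -2.803
df = n − 1 = 22
p-value = P(T ≤ -2.803) ≈ 0.005
Since p ≈ 0.005 < α = 0.02, reject H0; the evidence is statistically significant.

t = -2.803; reject H0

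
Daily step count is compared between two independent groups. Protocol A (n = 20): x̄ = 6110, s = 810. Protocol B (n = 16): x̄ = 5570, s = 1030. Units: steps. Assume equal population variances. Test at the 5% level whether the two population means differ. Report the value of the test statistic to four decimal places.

Let group 1 = protocol A, group 2 = protocol B. H0: μ_1 = μ_2; H1: μ_1 ≠ μ_2 (two-sample pooled-variance t-test, two-sided).
s_p² = [(20−1)·810² + (16−1)·1030²]/(20+16−2) = 834688
t = (6110 − 5570)/√[834688·(1/20 + 1/16)] = 1.7622
df = n₁ + n₂ − 2 = 34
Two-sided p-value ≈ 0.0870
Since p ≈ 0.0870 > α = 0.05, fail to reject H0; the data do not provide sufficient evidence against H0.

1.7622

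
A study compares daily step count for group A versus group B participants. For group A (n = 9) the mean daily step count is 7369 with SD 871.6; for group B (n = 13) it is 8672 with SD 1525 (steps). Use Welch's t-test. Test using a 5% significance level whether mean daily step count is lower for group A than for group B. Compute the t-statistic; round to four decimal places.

-2.5393

Let group 1 = group A, group 2 = group B. H0: μ_1 = μ_2; H1: μ_1 < μ_2 (Welch's two-sample t-test, left-tailed).
t = (x̄_1 − x̄_2)/√(s_1²/n_1 + s_2²/n_2) = (7369 − 8672)/√(871.6²/9 + 1525²/13) = -2.5393
Welch–Satterthwaite df ≈ 19.49
p-value = P(T ≤ -2.5393) ≈ 0.0099
Since p ≈ 0.0099 < α = 0.05, reject H0; the data support H1.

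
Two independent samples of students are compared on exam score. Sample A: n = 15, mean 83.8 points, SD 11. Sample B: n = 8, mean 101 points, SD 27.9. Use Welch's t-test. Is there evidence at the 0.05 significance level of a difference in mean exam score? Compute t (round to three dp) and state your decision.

t = -1.676; fail to reject H0

Let group 1 = sample A, group 2 = sample B. H0: μ_1 = μ_2; H1: μ_1 ≠ μ_2 (Welch's two-sample t-test, two-sided).
t = (x̄_1 − x̄_2)/√(s_1²/n_1 + s_2²/n_2) = (83.8 − 101)/√(11²/15 + 27.9²/8) = -1.676
Welch–Satterthwaite df ≈ 8.18
Two-sided p-value ≈ 0.1315
Since p ≈ 0.1315 > α = 0.05, fail to reject H0; the data do not provide sufficient evidence against H0.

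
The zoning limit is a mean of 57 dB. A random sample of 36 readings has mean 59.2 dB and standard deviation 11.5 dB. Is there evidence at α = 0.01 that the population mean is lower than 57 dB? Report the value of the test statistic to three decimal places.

H0: μ = 57; H1: μ < 57 (one-sample t-test, left-tailed).
t = (x̄ − μ₀)/(s/√n) = (59.2 − 57)/(11.5/√36) = 1.148
df = n − 1 = 35
p-value = P(T ≤ 1.148) ≈ 0.8706
Since p ≈ 0.8706 > α = 0.01, fail to reject H0; the data do not provide sufficient evidence against H0.

1.148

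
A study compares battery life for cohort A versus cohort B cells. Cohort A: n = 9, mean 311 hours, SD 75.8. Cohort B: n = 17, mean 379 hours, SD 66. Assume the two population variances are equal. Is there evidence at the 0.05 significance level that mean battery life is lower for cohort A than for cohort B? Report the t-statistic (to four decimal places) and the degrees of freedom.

Let group 1 = cohort A, group 2 = cohort B. H0: μ_1 = μ_2; H1: μ_1 < μ_2 (two-sample pooled-variance t-test, left-tailed).
s_p² = [(9−1)·75.8² + (17−1)·66²]/(9+17−2) = 4819.21
t = (311 − 379)/√[4819.21·(1/9 + 1/17)] = -2.3762
df = n₁ + n₂ − 2 = 24
p-value = P(T ≤ -2.3762) ≈ 0.013
Since p ≈ 0.013 < α = 0.05, reject H0; the evidence is statistically significant.

t = -2.3762, df = 24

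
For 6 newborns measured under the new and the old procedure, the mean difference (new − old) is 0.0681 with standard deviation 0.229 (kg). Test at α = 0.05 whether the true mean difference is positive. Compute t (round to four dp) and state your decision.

H0: μ_d = 0; H1: μ_d > 0 (paired t-test on the differences, right-tailed).
t = d̄/(s_d/√n) = 0.0681/(0.229/√6) = 0.7284
df = n − 1 = 5
p-value = P(T ≥ 0.7284) ≈ 0.250
Since p ≈ 0.250 > α = 0.05, fail to reject H0; the data do not provide sufficient evidence against H0.

t = 0.7284; fail to reject H0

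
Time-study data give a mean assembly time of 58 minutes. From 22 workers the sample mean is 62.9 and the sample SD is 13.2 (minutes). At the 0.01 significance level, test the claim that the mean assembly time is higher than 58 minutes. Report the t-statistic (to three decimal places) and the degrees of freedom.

H0: μ = 58; H1: μ > 58 (one-sample t-test, right-tailed).
t = (x̄ − μ₀)/(s/√n) = (62.9 − 58)/(13.2/√22) = 1.741
df = n − 1 = 21
p-value = P(T ≥ 1.741) ≈ 0.0481
Since p ≈ 0.0481 > α = 0.01, fail to reject H0; the data do not provide sufficient evidence against H0.

t = 1.741, df = 21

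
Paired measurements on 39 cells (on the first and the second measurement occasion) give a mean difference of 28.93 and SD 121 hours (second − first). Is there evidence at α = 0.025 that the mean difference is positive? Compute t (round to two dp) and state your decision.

H0: μ_d = 0; H1: μ_d > 0 (paired t-test on the differences, right-tailed).
t = d̄/(s_d/√n) = 28.93/(121/√39) = 1.49
df = n − 1 = 38
p-value = P(T ≥ 1.49) ≈ 0.0718
Since p ≈ 0.0718 > α = 0.025, fail to reject H0; the data do not provide sufficient evidence against H0.

t = 1.49; fail to reject H0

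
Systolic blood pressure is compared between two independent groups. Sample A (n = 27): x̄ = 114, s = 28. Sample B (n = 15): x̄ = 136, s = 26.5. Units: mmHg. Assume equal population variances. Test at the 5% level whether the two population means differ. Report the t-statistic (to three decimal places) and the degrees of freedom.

t = -2.486, df = 40

Let group 1 = sample A, group 2 = sample B. H0: μ_1 = μ_2; H1: μ_1 ≠ μ_2 (two-sample pooled-variance t-test, two-sided).
s_p² = [(27−1)·28² + (15−1)·26.5²]/(27+15−2) = 755.388
t = (114 − 136)/√[755.388·(1/27 + 1/15)] = -2.486
df = n₁ + n₂ − 2 = 40
Two-sided p-value ≈ 0.017
Since p ≈ 0.017 < α = 0.05, reject H0; the data support H1.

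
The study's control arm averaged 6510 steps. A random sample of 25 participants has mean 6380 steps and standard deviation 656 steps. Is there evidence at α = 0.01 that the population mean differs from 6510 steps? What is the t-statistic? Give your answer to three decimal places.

-0.991

H0: μ = 6510; H1: μ ≠ 6510 (one-sample t-test, two-sided).
t = (x̄ − μ₀)/(s/√n) = (6380 − 6510)/(656/√25) = -0.991
df = n − 1 = 24
Two-sided p-value ≈ 0.332
Since p ≈ 0.332 > α = 0.01, fail to reject H0; the evidence is not statistically significant.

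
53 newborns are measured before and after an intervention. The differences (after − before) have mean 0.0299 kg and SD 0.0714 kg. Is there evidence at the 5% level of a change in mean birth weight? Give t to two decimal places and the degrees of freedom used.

H0: μ_d = 0; H1: μ_d ≠ 0 (paired t-test on the differences, two-sided).
t = d̄/(s_d/√n) = 0.0299/(0.0714/√53) = 3.05
df = n − 1 = 52
Two-sided p-value ≈ 0.0036
Since p ≈ 0.0036 < α = 0.05, reject H0; the data support H1.

t = 3.05, df = 52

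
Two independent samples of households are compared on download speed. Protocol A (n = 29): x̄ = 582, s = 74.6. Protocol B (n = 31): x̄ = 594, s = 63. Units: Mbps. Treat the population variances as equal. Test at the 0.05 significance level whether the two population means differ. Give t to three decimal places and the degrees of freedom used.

t = -0.675, df = 58

Let group 1 = protocol A, group 2 = protocol B. H0: μ_1 = μ_2; H1: μ_1 ≠ μ_2 (two-sample pooled-variance t-test, two-sided).
s_p² = [(29−1)·74.6² + (31−1)·63²]/(29+31−2) = 4739.56
t = (582 − 594)/√[4739.56·(1/29 + 1/31)] = -0.675
df = n₁ + n₂ − 2 = 58
Two-sided p-value ≈ 0.5025
Since p ≈ 0.5025 > α = 0.05, fail to reject H0; the data do not provide sufficient evidence against H0.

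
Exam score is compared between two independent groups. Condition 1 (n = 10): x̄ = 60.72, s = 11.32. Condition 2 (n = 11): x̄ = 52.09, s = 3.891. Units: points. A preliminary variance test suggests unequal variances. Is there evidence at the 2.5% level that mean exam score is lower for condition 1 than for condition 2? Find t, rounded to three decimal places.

2.291

Let group 1 = condition 1, group 2 = condition 2. H0: μ_1 = μ_2; H1: μ_1 < μ_2 (Welch's two-sample t-test, left-tailed).
t = (x̄_1 − x̄_2)/√(s_1²/n_1 + s_2²/n_2) = (60.72 − 52.09)/√(11.32²/10 + 3.891²/11) = 2.291
Welch–Satterthwaite df ≈ 10.92
p-value = P(T ≤ 2.291) ≈ 0.9786
Since p ≈ 0.9786 > α = 0.025, fail to reject H0; the evidence is not statistically significant.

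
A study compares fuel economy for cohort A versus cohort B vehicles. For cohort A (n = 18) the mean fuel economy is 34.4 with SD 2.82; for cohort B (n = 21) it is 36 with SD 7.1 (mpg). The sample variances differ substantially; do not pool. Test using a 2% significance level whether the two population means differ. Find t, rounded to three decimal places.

-0.949

Let group 1 = cohort A, group 2 = cohort B. H0: μ_1 = μ_2; H1: μ_1 ≠ μ_2 (Welch's two-sample t-test, two-sided).
t = (x̄_1 − x̄_2)/√(s_1²/n_1 + s_2²/n_2) = (34.4 − 36)/√(2.82²/18 + 7.1²/21) = -0.949
Welch–Satterthwaite df ≈ 26.96
Two-sided p-value ≈ 0.351
Since p ≈ 0.351 > α = 0.02, fail to reject H0; the data do not provide sufficient evidence against H0.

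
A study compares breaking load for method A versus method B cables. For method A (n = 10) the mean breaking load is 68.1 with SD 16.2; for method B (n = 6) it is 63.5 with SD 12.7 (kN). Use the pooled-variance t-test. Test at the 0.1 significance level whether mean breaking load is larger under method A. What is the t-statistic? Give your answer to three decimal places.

0.592

Let group 1 = method A, group 2 = method B. H0: μ_1 = μ_2; H1: μ_1 > μ_2 (two-sample pooled-variance t-test, right-tailed).
s_p² = [(10−1)·16.2² + (6−1)·12.7²]/(10+6−2) = 226.315
t = (68.1 − 63.5)/√[226.315·(1/10 + 1/6)] = 0.592
df = n₁ + n₂ − 2 = 14
p-value = P(T ≥ 0.592) ≈ 0.282
Since p ≈ 0.282 > α = 0.1, fail to reject H0; the data do not provide sufficient evidence against H0.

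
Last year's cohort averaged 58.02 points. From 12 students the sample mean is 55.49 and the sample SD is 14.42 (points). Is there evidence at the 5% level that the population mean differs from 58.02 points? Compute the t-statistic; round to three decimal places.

-0.608

H0: μ = 58.02; H1: μ ≠ 58.02 (one-sample t-test, two-sided).
t = (x̄ − μ₀)/(s/√n) = (55.49 − 58.02)/(14.42/√12) = -0.608
df = n − 1 = 11
Two-sided p-value ≈ 0.556
Since p ≈ 0.556 > α = 0.05, fail to reject H0; the data do not provide sufficient evidence against H0.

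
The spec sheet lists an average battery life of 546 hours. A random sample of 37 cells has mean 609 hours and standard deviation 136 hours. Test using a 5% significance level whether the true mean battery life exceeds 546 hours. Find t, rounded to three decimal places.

2.818

H0: μ = 546; H1: μ > 546 (one-sample t-test, right-tailed).
t = (x̄ − μ₀)/(s/√n) = (609 − 546)/(136/√37) = 2.818
df = n − 1 = 36
p-value = P(T ≥ 2.818) ≈ 0.004
Since p ≈ 0.004 < α = 0.05, reject H0; the data support H1.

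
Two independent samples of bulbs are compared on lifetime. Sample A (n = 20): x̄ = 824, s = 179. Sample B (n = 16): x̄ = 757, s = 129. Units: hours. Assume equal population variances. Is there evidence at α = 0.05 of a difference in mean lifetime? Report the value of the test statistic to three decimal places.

1.257

Let group 1 = sample A, group 2 = sample B. H0: μ_1 = μ_2; H1: μ_1 ≠ μ_2 (two-sample pooled-variance t-test, two-sided).
s_p² = [(20−1)·179² + (16−1)·129²]/(20+16−2) = 25246.9
t = (824 − 757)/√[25246.9·(1/20 + 1/16)] = 1.257
df = n₁ + n₂ − 2 = 34
Two-sided p-value ≈ 0.217
Since p ≈ 0.217 > α = 0.05, fail to reject H0; the evidence is not statistically significant.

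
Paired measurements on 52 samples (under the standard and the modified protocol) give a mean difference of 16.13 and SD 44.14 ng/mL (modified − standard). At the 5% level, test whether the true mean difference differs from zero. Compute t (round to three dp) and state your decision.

H0: μ_d = 0; H1: μ_d ≠ 0 (paired t-test on the differences, two-sided).
t = d̄/(s_d/√n) = 16.13/(44.14/√52) = 2.635
df = n − 1 = 51
Two-sided p-value ≈ 0.0111
Since p ≈ 0.0111 < α = 0.05, reject H0; the data support H1.

t = 2.635; reject H0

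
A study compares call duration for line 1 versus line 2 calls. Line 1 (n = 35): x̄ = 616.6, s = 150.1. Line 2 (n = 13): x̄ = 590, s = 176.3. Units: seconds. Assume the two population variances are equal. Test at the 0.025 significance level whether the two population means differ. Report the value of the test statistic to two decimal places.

Let group 1 = line 1, group 2 = line 2. H0: μ_1 = μ_2; H1: μ_1 ≠ μ_2 (two-sample pooled-variance t-test, two-sided).
s_p² = [(35−1)·150.1² + (13−1)·176.3²]/(35+13−2) = 24760.9
t = (616.6 − 590)/√[24760.9·(1/35 + 1/13)] = 0.52
df = n₁ + n₂ − 2 = 46
Two-sided p-value ≈ 0.605
Since p ≈ 0.605 > α = 0.025, fail to reject H0; the data do not provide sufficient evidence against H0.

0.52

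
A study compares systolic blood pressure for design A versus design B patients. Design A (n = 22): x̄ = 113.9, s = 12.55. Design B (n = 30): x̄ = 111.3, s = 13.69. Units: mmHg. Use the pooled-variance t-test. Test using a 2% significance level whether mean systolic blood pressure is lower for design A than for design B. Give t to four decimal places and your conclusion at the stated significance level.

t = 0.7005; fail to reject H0

Let group 1 = design A, group 2 = design B. H0: μ_1 = μ_2; H1: μ_1 < μ_2 (two-sample pooled-variance t-test, left-tailed).
s_p² = [(22−1)·12.55² + (30−1)·13.69²]/(22+30−2) = 174.852
t = (113.9 − 111.3)/√[174.852·(1/22 + 1/30)] = 0.7005
df = n₁ + n₂ − 2 = 50
p-value = P(T ≤ 0.7005) ≈ 0.7566
Since p ≈ 0.7566 > α = 0.02, fail to reject H0; the data do not provide sufficient evidence against H0.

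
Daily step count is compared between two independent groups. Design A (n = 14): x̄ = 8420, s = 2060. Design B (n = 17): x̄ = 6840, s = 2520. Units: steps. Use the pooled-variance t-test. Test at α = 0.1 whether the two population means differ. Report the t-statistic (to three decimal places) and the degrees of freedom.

Let group 1 = design A, group 2 = design B. H0: μ_1 = μ_2; H1: μ_1 ≠ μ_2 (two-sample pooled-variance t-test, two-sided).
s_p² = [(14−1)·2060² + (17−1)·2520²]/(14+17−2) = 5405970
t = (8420 − 6840)/√[5405970·(1/14 + 1/17)] = 1.883
df = n₁ + n₂ − 2 = 29
Two-sided p-value ≈ 0.070
Since p ≈ 0.070 < α = 0.1, reject H0; the evidence is statistically significant.

t = 1.883, df = 29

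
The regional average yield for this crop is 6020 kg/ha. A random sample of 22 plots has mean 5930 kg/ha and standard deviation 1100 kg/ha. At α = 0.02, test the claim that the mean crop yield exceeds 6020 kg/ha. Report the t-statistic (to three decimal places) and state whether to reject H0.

H0: μ = 6020; H1: μ > 6020 (one-sample t-test, right-tailed).
t = (x̄ − μ₀)/(s/√n) = (5930 − 6020)/(1100/√22) = -0.384
df = n − 1 = 21
p-value = P(T ≥ -0.384) ≈ 0.647
Since p ≈ 0.647 > α = 0.02, fail to reject H0; the data do not provide sufficient evidence against H0.

t = -0.384; fail to reject H0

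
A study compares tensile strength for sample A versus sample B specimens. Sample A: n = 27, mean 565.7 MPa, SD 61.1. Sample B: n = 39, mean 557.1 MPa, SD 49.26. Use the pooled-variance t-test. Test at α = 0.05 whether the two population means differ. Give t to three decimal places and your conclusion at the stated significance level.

Let group 1 = sample A, group 2 = sample B. H0: μ_1 = μ_2; H1: μ_1 ≠ μ_2 (two-sample pooled-variance t-test, two-sided).
s_p² = [(27−1)·61.1² + (39−1)·49.26²]/(27+39−2) = 2957.38
t = (565.7 − 557.1)/√[2957.38·(1/27 + 1/39)] = 0.632
df = n₁ + n₂ − 2 = 64
Two-sided p-value ≈ 0.5299
Since p ≈ 0.5299 > α = 0.05, fail to reject H0; the evidence is not statistically significant.

t = 0.632; fail to reject H0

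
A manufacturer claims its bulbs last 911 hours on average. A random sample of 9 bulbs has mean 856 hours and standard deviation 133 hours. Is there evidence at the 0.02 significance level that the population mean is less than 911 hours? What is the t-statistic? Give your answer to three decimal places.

H0: μ = 911; H1: μ < 911 (one-sample t-test, left-tailed).
t = (x̄ − μ₀)/(s/√n) = (856 − 911)/(133/√9) = -1.241
df = n − 1 = 8
p-value = P(T ≤ -1.241) ≈ 0.1250
Since p ≈ 0.1250 > α = 0.02, fail to reject H0; the evidence is not statistically significant.

-1.241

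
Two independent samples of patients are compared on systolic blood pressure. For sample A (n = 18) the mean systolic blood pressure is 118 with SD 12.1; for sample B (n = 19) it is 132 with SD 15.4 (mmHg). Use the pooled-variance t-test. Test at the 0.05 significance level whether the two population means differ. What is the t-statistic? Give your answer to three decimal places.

-3.063

Let group 1 = sample A, group 2 = sample B. H0: μ_1 = μ_2; H1: μ_1 ≠ μ_2 (two-sample pooled-variance t-test, two-sided).
s_p² = [(18−1)·12.1² + (19−1)·15.4²]/(18+19−2) = 193.081
t = (118 − 132)/√[193.081·(1/18 + 1/19)] = -3.063
df = n₁ + n₂ − 2 = 35
Two-sided p-value ≈ 0.0042
Since p ≈ 0.0042 < α = 0.05, reject H0; the data support H1.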